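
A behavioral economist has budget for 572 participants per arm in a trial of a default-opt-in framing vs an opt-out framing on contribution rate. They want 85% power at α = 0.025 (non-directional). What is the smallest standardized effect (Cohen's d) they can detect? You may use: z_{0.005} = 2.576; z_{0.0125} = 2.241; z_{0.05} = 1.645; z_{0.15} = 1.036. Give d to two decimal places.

d_min ≈ 0.19

For two independent groups of n = 572 each: d_min = (z_{α/2} + z_β)·√(2/n).
z-sum = 2.241 + 1.036 = 3.277.
d_min = 3.277 × √(2/572) = 3.277 × 0.0591 = 0.194.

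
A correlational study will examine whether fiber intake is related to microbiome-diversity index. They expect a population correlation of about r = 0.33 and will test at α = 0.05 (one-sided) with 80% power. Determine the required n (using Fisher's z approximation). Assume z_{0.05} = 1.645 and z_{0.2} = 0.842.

n = 56

Fisher's z: C = ½·ln((1+r)/(1−r)) = ½·ln(1.9851) = 0.3428.
n = ((z_{α} + z_β)/C)² + 3.
(1.645 + 0.842) / 0.3428 = 2.487 / 0.3428 = 7.255.
n = 7.255² + 3 = 52.63 + 3 = 55.6.
Round up.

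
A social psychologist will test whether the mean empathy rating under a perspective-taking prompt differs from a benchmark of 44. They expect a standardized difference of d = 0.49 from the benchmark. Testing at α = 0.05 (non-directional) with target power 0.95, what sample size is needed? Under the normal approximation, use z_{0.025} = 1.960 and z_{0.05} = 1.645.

For a one-sample test: n = ((z_{α/2} + z_β) / d)².
z_{α/2} + z_β = 1.960 + 1.645 = 3.605.
n = (3.605 / 0.49)² = 7.357² = 54.13.
Round up.

n = 55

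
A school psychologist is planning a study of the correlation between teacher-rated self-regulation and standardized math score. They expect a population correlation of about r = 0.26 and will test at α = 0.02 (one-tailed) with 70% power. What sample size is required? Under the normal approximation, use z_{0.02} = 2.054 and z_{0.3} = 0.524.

n = 97

Fisher's z: C = ½·ln((1+r)/(1−r)) = ½·ln(1.7027) = 0.2661.
n = ((z_{α} + z_β)/C)² + 3.
(2.054 + 0.524) / 0.2661 = 2.578 / 0.2661 = 9.688.
n = 9.688² + 3 = 93.86 + 3 = 96.9.
Round up.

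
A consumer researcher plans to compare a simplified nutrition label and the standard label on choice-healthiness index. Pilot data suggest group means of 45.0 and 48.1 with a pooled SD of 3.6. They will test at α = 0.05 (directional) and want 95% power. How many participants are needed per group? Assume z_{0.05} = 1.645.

Cohen's d = |M₁ − M₂| / SD_pooled = |45.0 − 48.1| / 3.6 = 3.1 / 3.6 = 0.861.
For two independent groups with equal n: n = 2·((z_{α} + z_β) / d)².
z_{α} + z_β = 1.645 + 1.645 = 3.290.
n = 2 × (3.290 / 0.861)² = 2 × 3.821² = 2 × 14.60 = 29.2.
Round up to the next whole participant.

n = 30 per group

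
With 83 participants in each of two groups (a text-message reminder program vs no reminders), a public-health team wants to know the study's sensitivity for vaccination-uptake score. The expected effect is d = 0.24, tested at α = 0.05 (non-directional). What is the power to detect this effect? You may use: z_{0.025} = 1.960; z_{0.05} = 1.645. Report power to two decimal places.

For two equal groups, power = Φ(d·√(n/2) − z_{α/2}).
d·√(n/2) = 0.24 × √(83/2) = 0.24 × 6.442 = 1.546.
z_β = 1.546 − 1.960 = -0.414.
Power = Φ(-0.414) = 0.339.

power ≈ 0.34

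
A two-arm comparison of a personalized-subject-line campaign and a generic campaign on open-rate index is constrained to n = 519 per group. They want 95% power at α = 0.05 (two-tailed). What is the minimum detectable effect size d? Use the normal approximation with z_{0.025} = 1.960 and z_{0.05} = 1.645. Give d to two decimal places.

For two independent groups of n = 519 each: d_min = (z_{α/2} + z_β)·√(2/n).
z-sum = 1.960 + 1.645 = 3.605.
d_min = 3.605 × √(2/519) = 3.605 × 0.0621 = 0.224.

d_min ≈ 0.22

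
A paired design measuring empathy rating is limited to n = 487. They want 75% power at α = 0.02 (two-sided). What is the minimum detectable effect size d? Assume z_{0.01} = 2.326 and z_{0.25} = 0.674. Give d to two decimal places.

For a single sample (or paired design) of n = 487: d_min = (z_{α/2} + z_β)/√n.
z-sum = 2.326 + 0.674 = 3.000.
d_min = 3.000 / √487 = 3.000 / 22.068 = 0.136.

d_min ≈ 0.14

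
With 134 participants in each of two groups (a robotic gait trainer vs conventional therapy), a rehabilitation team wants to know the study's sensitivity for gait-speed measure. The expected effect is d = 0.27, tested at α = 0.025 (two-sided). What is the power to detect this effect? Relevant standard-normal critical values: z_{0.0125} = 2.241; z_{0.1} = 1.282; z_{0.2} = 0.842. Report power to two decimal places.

power ≈ 0.49

For two equal groups, power = Φ(d·√(n/2) − z_{α/2}).
d·√(n/2) = 0.27 × √(134/2) = 0.27 × 8.185 = 2.210.
z_β = 2.210 − 2.241 = -0.031.
Power = Φ(-0.031) = 0.488.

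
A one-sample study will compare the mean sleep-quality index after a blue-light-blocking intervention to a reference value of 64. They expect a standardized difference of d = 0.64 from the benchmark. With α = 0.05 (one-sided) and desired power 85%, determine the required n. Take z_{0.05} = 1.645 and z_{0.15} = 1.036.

For a one-sample test: n = ((z_{α} + z_β) / d)².
z_{α} + z_β = 1.645 + 1.036 = 2.681.
n = (2.681 / 0.64)² = 4.189² = 17.55.
Round up.

n = 18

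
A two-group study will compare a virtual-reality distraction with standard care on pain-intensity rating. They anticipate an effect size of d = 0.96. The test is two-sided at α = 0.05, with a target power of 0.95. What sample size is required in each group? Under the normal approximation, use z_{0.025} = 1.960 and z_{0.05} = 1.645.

n = 29 per group

For two independent groups with equal n: n = 2·((z_{α/2} + z_β) / d)².
z_{α/2} + z_β = 1.960 + 1.645 = 3.605.
n = 2 × (3.605 / 0.96)² = 2 × 3.755² = 2 × 14.10 = 28.2.
Round up to the next whole participant.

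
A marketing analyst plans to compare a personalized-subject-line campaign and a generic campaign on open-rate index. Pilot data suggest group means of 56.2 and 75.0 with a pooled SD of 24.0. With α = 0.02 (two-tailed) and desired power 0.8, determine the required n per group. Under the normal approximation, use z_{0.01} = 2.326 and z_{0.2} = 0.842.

Cohen's d = |M₁ − M₂| / SD_pooled = |56.2 − 75.0| / 24.0 = 18.8 / 24.0 = 0.783.
For two independent groups with equal n: n = 2·((z_{α/2} + z_β) / d)².
z_{α/2} + z_β = 2.326 + 0.842 = 3.168.
n = 2 × (3.168 / 0.783)² = 2 × 4.046² = 2 × 16.37 = 32.7.
Round up to the next whole participant.

n = 33 per group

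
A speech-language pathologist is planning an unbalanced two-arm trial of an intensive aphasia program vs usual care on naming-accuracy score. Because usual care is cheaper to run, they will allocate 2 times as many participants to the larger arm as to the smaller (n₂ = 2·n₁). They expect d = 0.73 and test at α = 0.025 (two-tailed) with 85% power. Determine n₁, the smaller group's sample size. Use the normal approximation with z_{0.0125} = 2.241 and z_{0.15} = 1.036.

n₁ = 31

With allocation ratio k = n₂/n₁ = 2, Var(x̄₁−x̄₂) = σ²(1/n₁ + 1/(k·n₁)) = σ²·(k+1)/(k·n₁).
So n₁ = (1 + 1/k)·((z_{α/2} + z_β)/d)² = 1.500 × (3.277/0.73)².
n₁ = 1.500 × 20.15 = 30.2.
Round up: n₁ = 31, giving n₂ = 2 × 31 = 62.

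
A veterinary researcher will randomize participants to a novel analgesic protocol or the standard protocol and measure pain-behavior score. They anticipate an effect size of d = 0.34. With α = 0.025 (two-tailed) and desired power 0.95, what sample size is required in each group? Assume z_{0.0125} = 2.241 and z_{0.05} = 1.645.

n = 262 per group

For two independent groups with equal n: n = 2·((z_{α/2} + z_β) / d)².
z_{α/2} + z_β = 2.241 + 1.645 = 3.886.
n = 2 × (3.886 / 0.34)² = 2 × 11.429² = 2 × 130.63 = 261.3.
Round up to the next whole participant.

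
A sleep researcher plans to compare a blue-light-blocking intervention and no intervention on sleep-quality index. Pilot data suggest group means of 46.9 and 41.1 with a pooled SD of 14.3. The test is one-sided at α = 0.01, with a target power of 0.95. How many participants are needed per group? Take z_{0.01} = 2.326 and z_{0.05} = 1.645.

n = 192 per group

Cohen's d = |M₁ − M₂| / SD_pooled = |46.9 − 41.1| / 14.3 = 5.8 / 14.3 = 0.406.
For two independent groups with equal n: n = 2·((z_{α} + z_β) / d)².
z_{α} + z_β = 2.326 + 1.645 = 3.971.
n = 2 × (3.971 / 0.406)² = 2 × 9.781² = 2 × 95.66 = 191.3.
Round up to the next whole participant.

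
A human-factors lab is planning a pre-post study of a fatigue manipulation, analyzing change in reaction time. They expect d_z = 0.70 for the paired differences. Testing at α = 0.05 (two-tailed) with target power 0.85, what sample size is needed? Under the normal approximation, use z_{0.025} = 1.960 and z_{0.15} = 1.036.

n = 19 pairs

For a paired (one-sample on differences) test: n = ((z_{α/2} + z_β) / d)².
z_{α/2} + z_β = 1.960 + 1.036 = 2.996.
n = (2.996 / 0.70)² = 4.280² = 18.32.
Round up.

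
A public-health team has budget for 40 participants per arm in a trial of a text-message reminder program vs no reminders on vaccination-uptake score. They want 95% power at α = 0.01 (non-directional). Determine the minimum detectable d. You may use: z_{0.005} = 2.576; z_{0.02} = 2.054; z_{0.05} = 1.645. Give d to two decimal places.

d_min ≈ 0.94

For two independent groups of n = 40 each: d_min = (z_{α/2} + z_β)·√(2/n).
z-sum = 2.576 + 1.645 = 4.221.
d_min = 4.221 × √(2/40) = 4.221 × 0.2236 = 0.944.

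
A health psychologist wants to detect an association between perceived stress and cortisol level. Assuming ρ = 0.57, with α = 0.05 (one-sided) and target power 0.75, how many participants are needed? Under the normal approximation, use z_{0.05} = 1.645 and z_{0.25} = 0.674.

Fisher's z: C = ½·ln((1+r)/(1−r)) = ½·ln(3.6512) = 0.6475.
n = ((z_{α} + z_β)/C)² + 3.
(1.645 + 0.674) / 0.6475 = 2.319 / 0.6475 = 3.581.
n = 3.581² + 3 = 12.83 + 3 = 15.8.
Round up.

n = 16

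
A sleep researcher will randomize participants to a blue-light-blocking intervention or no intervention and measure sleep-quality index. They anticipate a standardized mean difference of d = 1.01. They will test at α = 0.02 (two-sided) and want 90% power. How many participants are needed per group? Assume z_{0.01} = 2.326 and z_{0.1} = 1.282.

For two independent groups with equal n: n = 2·((z_{α/2} + z_β) / d)².
z_{α/2} + z_β = 2.326 + 1.282 = 3.608.
n = 2 × (3.608 / 1.01)² = 2 × 3.572² = 2 × 12.76 = 25.5.
Round up to the next whole participant.

n = 26 per group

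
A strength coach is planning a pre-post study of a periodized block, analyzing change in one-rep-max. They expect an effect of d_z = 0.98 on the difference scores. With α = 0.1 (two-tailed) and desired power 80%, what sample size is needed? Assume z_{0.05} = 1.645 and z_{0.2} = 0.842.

n = 7 pairs

For a paired (one-sample on differences) test: n = ((z_{α/2} + z_β) / d)².
z_{α/2} + z_β = 1.645 + 0.842 = 2.487.
n = (2.487 / 0.98)² = 2.538² = 6.44.
Round up.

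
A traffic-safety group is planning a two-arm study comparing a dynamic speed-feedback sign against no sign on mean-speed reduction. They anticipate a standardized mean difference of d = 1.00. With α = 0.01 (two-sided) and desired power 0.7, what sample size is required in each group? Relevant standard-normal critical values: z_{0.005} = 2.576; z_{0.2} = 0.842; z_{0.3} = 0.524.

For two independent groups with equal n: n = 2·((z_{α/2} + z_β) / d)².
z_{α/2} + z_β = 2.576 + 0.524 = 3.100.
n = 2 × (3.100 / 1.00)² = 2 × 3.100² = 2 × 9.61 = 19.2.
Round up to the next whole participant.

n = 20 per group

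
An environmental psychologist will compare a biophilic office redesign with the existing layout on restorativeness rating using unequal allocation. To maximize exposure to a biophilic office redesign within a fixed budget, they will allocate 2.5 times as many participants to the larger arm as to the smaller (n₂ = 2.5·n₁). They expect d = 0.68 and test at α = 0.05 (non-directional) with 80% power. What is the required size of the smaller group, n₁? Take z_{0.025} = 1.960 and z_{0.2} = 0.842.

n₁ = 24

With allocation ratio k = n₂/n₁ = 2.5, Var(x̄₁−x̄₂) = σ²(1/n₁ + 1/(k·n₁)) = σ²·(k+1)/(k·n₁).
So n₁ = (1 + 1/k)·((z_{α/2} + z_β)/d)² = 1.400 × (2.802/0.68)².
n₁ = 1.400 × 16.98 = 23.8.
Round up: n₁ = 24, giving n₂ = 2.5 × 24 = 60.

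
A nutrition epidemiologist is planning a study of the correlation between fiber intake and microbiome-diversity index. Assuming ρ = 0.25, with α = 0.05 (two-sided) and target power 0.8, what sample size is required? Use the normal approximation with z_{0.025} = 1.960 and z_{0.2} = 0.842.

Fisher's z: C = ½·ln((1+r)/(1−r)) = ½·ln(1.6667) = 0.2554.
n = ((z_{α/2} + z_β)/C)² + 3.
(1.960 + 0.842) / 0.2554 = 2.802 / 0.2554 = 10.971.
n = 10.971² + 3 = 120.36 + 3 = 123.4.
Round up.

n = 124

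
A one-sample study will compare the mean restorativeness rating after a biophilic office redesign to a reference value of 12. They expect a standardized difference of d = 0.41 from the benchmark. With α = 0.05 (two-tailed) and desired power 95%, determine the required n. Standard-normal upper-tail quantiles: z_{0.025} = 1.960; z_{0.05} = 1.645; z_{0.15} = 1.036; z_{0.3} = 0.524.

For a one-sample test: n = ((z_{α/2} + z_β) / d)².
z_{α/2} + z_β = 1.960 + 1.645 = 3.605.
n = (3.605 / 0.41)² = 8.793² = 77.31.
Round up.

n = 78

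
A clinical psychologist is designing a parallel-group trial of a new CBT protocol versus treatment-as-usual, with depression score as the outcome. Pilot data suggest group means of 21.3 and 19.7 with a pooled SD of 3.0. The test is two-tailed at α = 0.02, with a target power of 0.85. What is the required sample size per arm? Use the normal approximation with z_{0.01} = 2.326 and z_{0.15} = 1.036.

Cohen's d = |M₁ − M₂| / SD_pooled = |21.3 − 19.7| / 3.0 = 1.6 / 3.0 = 0.533.
For two independent groups with equal n: n = 2·((z_{α/2} + z_β) / d)².
z_{α/2} + z_β = 2.326 + 1.036 = 3.362.
n = 2 × (3.362 / 0.533)² = 2 × 6.308² = 2 × 39.79 = 79.6.
Round up to the next whole participant.

n = 80 per group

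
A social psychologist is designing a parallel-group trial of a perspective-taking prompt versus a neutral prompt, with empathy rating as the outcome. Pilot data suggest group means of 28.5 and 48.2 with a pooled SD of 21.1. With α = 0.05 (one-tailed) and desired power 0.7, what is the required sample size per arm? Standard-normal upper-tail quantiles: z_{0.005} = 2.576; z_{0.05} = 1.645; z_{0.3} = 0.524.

Cohen's d = |M₁ − M₂| / SD_pooled = |28.5 − 48.2| / 21.1 = 19.7 / 21.1 = 0.934.
For two independent groups with equal n: n = 2·((z_{α} + z_β) / d)².
z_{α} + z_β = 1.645 + 0.524 = 2.169.
n = 2 × (2.169 / 0.934)² = 2 × 2.322² = 2 × 5.39 = 10.8.
Round up to the next whole participant.

n = 11 per group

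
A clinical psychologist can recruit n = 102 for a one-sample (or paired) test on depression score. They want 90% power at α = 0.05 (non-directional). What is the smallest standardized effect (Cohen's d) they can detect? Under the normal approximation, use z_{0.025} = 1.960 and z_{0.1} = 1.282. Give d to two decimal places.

d_min ≈ 0.32

For a single sample (or paired design) of n = 102: d_min = (z_{α/2} + z_β)/√n.
z-sum = 1.960 + 1.282 = 3.242.
d_min = 3.242 / √102 = 3.242 / 10.100 = 0.321.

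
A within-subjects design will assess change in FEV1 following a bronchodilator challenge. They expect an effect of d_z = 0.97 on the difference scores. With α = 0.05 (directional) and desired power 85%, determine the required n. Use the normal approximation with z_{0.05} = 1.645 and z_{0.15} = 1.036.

For a paired (one-sample on differences) test: n = ((z_{α} + z_β) / d)².
z_{α} + z_β = 1.645 + 1.036 = 2.681.
n = (2.681 / 0.97)² = 2.764² = 7.64.
Round up.

n = 8 pairs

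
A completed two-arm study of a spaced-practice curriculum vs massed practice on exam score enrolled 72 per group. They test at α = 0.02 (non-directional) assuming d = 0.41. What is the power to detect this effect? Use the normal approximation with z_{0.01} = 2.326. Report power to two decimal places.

power ≈ 0.55

For two equal groups, power = Φ(d·√(n/2) − z_{α/2}).
d·√(n/2) = 0.41 × √(72/2) = 0.41 × 6.000 = 2.460.
z_β = 2.460 − 2.326 = 0.134.
Power = Φ(0.134) = 0.553.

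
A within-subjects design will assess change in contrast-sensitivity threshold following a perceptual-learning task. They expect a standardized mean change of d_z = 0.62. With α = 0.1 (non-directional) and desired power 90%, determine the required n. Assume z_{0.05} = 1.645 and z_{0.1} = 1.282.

n = 23 pairs

For a paired (one-sample on differences) test: n = ((z_{α/2} + z_β) / d)².
z_{α/2} + z_β = 1.645 + 1.282 = 2.927.
n = (2.927 / 0.62)² = 4.721² = 22.29.
Round up.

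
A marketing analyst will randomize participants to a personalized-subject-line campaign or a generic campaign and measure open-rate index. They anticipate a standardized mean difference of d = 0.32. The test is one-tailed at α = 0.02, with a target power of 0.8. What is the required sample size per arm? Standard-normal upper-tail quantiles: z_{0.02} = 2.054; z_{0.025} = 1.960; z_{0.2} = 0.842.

n = 164 per group

For two independent groups with equal n: n = 2·((z_{α} + z_β) / d)².
z_{α} + z_β = 2.054 + 0.842 = 2.896.
n = 2 × (2.896 / 0.32)² = 2 × 9.050² = 2 × 81.90 = 163.8.
Round up to the next whole participant.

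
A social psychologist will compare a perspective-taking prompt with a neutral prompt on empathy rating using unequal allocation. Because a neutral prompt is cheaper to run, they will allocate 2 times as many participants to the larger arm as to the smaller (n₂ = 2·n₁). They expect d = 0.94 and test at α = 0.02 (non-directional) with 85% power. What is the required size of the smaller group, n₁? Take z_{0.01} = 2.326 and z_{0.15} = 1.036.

n₁ = 20

With allocation ratio k = n₂/n₁ = 2, Var(x̄₁−x̄₂) = σ²(1/n₁ + 1/(k·n₁)) = σ²·(k+1)/(k·n₁).
So n₁ = (1 + 1/k)·((z_{α/2} + z_β)/d)² = 1.500 × (3.362/0.94)².
n₁ = 1.500 × 12.79 = 19.2.
Round up: n₁ = 20, giving n₂ = 2 × 20 = 40.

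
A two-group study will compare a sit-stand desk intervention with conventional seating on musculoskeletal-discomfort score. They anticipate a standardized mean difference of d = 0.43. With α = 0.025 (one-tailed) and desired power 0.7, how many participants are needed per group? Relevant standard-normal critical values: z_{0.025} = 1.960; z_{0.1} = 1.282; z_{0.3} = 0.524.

For two independent groups with equal n: n = 2·((z_{α} + z_β) / d)².
z_{α} + z_β = 1.960 + 0.524 = 2.484.
n = 2 × (2.484 / 0.43)² = 2 × 5.777² = 2 × 33.37 = 66.7.
Round up to the next whole participant.

n = 67 per group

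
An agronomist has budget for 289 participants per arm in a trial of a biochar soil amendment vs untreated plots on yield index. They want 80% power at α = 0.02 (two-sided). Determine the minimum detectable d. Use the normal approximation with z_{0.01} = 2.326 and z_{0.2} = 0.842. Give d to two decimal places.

d_min ≈ 0.26

For two independent groups of n = 289 each: d_min = (z_{α/2} + z_β)·√(2/n).
z-sum = 2.326 + 0.842 = 3.168.
d_min = 3.168 × √(2/289) = 3.168 × 0.0832 = 0.264.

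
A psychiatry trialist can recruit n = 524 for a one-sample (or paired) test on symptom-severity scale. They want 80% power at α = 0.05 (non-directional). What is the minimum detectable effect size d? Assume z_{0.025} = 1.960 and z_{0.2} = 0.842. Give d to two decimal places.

For a single sample (or paired design) of n = 524: d_min = (z_{α/2} + z_β)/√n.
z-sum = 1.960 + 0.842 = 2.802.
d_min = 2.802 / √524 = 2.802 / 22.891 = 0.122.

d_min ≈ 0.12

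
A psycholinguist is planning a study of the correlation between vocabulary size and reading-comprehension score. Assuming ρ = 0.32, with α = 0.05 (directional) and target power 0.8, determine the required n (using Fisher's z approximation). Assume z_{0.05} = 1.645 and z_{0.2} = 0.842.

n = 60

Fisher's z: C = ½·ln((1+r)/(1−r)) = ½·ln(1.9412) = 0.3316.
n = ((z_{α} + z_β)/C)² + 3.
(1.645 + 0.842) / 0.3316 = 2.487 / 0.3316 = 7.500.
n = 7.500² + 3 = 56.25 + 3 = 59.2.
Round up.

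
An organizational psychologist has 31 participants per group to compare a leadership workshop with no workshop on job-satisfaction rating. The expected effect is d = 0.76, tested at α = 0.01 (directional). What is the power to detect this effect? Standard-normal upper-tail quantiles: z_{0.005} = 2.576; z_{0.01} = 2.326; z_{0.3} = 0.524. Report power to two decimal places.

For two equal groups, power = Φ(d·√(n/2) − z_{α}).
d·√(n/2) = 0.76 × √(31/2) = 0.76 × 3.937 = 2.992.
z_β = 2.992 − 2.326 = 0.666.
Power = Φ(0.666) = 0.747.

power ≈ 0.75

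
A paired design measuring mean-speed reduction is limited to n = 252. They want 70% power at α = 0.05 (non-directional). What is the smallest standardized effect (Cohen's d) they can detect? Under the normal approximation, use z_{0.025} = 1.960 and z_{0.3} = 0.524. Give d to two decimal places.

For a single sample (or paired design) of n = 252: d_min = (z_{α/2} + z_β)/√n.
z-sum = 1.960 + 0.524 = 2.484.
d_min = 2.484 / √252 = 2.484 / 15.875 = 0.156.

d_min ≈ 0.16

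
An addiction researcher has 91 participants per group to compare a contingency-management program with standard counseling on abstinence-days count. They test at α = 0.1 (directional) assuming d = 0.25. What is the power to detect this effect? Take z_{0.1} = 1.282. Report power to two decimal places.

For two equal groups, power = Φ(d·√(n/2) − z_{α}).
d·√(n/2) = 0.25 × √(91/2) = 0.25 × 6.745 = 1.686.
z_β = 1.686 − 1.282 = 0.404.
Power = Φ(0.404) = 0.657.

power ≈ 0.66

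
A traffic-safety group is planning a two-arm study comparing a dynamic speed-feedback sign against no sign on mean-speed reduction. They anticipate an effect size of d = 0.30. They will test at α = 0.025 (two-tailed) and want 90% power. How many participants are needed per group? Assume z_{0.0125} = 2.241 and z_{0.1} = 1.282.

n = 276 per group

For two independent groups with equal n: n = 2·((z_{α/2} + z_β) / d)².
z_{α/2} + z_β = 2.241 + 1.282 = 3.523.
n = 2 × (3.523 / 0.30)² = 2 × 11.743² = 2 × 137.91 = 275.8.
Round up to the next whole participant.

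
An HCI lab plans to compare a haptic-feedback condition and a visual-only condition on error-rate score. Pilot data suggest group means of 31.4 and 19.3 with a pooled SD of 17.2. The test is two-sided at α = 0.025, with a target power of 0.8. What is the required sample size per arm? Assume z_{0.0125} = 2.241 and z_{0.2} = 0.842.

n = 39 per group

Cohen's d = |M₁ − M₂| / SD_pooled = |31.4 − 19.3| / 17.2 = 12.1 / 17.2 = 0.703.
For two independent groups with equal n: n = 2·((z_{α/2} + z_β) / d)².
z_{α/2} + z_β = 2.241 + 0.842 = 3.083.
n = 2 × (3.083 / 0.703)² = 2 × 4.385² = 2 × 19.23 = 38.5.
Round up to the next whole participant.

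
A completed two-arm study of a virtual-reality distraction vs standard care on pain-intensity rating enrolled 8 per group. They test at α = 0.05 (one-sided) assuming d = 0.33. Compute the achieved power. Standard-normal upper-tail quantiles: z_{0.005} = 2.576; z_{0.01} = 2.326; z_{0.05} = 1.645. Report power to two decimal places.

For two equal groups, power = Φ(d·√(n/2) − z_{α}).
d·√(n/2) = 0.33 × √(8/2) = 0.33 × 2.000 = 0.660.
z_β = 0.660 − 1.645 = -0.985.
Power = Φ(-0.985) = 0.162.

power ≈ 0.16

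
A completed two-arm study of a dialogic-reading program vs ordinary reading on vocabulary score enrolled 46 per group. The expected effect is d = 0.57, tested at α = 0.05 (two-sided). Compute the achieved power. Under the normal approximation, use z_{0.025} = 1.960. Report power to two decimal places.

For two equal groups, power = Φ(d·√(n/2) − z_{α/2}).
d·√(n/2) = 0.57 × √(46/2) = 0.57 × 4.796 = 2.734.
z_β = 2.734 − 1.960 = 0.774.
Power = Φ(0.774) = 0.780.

power ≈ 0.78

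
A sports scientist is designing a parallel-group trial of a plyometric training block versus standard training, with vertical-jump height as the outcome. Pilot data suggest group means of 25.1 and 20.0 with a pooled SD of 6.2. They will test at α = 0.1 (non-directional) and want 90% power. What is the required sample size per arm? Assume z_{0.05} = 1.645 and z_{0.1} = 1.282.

Cohen's d = |M₁ − M₂| / SD_pooled = |25.1 − 20.0| / 6.2 = 5.1 / 6.2 = 0.823.
For two independent groups with equal n: n = 2·((z_{α/2} + z_β) / d)².
z_{α/2} + z_β = 1.645 + 1.282 = 2.927.
n = 2 × (2.927 / 0.823)² = 2 × 3.557² = 2 × 12.65 = 25.3.
Round up to the next whole participant.

n = 26 per group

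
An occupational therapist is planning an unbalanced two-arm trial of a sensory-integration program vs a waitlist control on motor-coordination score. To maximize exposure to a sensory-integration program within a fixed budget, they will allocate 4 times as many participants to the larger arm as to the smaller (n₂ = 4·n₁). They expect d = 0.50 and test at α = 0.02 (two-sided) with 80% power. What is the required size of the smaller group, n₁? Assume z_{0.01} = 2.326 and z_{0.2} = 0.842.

With allocation ratio k = n₂/n₁ = 4, Var(x̄₁−x̄₂) = σ²(1/n₁ + 1/(k·n₁)) = σ²·(k+1)/(k·n₁).
So n₁ = (1 + 1/k)·((z_{α/2} + z_β)/d)² = 1.250 × (3.168/0.50)².
n₁ = 1.250 × 40.14 = 50.2.
Round up: n₁ = 51, giving n₂ = 4 × 51 = 204.

n₁ = 51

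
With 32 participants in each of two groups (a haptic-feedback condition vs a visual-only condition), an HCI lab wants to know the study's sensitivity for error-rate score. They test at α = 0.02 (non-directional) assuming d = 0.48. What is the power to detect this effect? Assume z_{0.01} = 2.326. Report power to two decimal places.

power ≈ 0.34

For two equal groups, power = Φ(d·√(n/2) − z_{α/2}).
d·√(n/2) = 0.48 × √(32/2) = 0.48 × 4.000 = 1.920.
z_β = 1.920 − 2.326 = -0.406.
Power = Φ(-0.406) = 0.342.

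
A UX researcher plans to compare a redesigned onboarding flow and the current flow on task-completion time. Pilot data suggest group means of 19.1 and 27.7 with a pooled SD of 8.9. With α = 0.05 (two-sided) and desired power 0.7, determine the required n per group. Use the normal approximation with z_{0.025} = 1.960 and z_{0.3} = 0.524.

Cohen's d = |M₁ − M₂| / SD_pooled = |19.1 − 27.7| / 8.9 = 8.6 / 8.9 = 0.966.
For two independent groups with equal n: n = 2·((z_{α/2} + z_β) / d)².
z_{α/2} + z_β = 1.960 + 0.524 = 2.484.
n = 2 × (2.484 / 0.966)² = 2 × 2.571² = 2 × 6.61 = 13.2.
Round up to the next whole participant.

n = 14 per group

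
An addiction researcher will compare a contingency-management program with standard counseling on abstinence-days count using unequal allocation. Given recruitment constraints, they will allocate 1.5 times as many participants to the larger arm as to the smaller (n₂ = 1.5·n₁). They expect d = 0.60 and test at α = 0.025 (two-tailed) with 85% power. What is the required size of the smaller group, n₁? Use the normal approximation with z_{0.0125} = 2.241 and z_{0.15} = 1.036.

With allocation ratio k = n₂/n₁ = 1.5, Var(x̄₁−x̄₂) = σ²(1/n₁ + 1/(k·n₁)) = σ²·(k+1)/(k·n₁).
So n₁ = (1 + 1/k)·((z_{α/2} + z_β)/d)² = 1.667 × (3.277/0.60)².
n₁ = 1.667 × 29.83 = 49.7.
Round up: n₁ = 50, giving n₂ = 1.5 × 50 = 75.

n₁ = 50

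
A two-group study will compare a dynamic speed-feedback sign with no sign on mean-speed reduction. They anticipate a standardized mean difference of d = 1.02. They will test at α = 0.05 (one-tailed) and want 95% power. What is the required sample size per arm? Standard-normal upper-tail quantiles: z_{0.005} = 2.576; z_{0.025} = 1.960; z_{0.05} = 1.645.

n = 21 per group

For two independent groups with equal n: n = 2·((z_{α} + z_β) / d)².
z_{α} + z_β = 1.645 + 1.645 = 3.290.
n = 2 × (3.290 / 1.02)² = 2 × 3.225² = 2 × 10.40 = 20.8.
Round up to the next whole participant.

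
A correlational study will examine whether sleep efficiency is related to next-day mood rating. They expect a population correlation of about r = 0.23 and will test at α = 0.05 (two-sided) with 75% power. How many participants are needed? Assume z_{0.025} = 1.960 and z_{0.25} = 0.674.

Fisher's z: C = ½·ln((1+r)/(1−r)) = ½·ln(1.5974) = 0.2342.
n = ((z_{α/2} + z_β)/C)² + 3.
(1.960 + 0.674) / 0.2342 = 2.634 / 0.2342 = 11.247.
n = 11.247² + 3 = 126.49 + 3 = 129.5.
Round up.

n = 130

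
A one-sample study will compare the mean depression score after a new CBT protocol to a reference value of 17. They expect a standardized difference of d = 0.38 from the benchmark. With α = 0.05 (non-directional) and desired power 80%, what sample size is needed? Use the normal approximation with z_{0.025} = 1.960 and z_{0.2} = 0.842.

For a one-sample test: n = ((z_{α/2} + z_β) / d)².
z_{α/2} + z_β = 1.960 + 0.842 = 2.802.
n = (2.802 / 0.38)² = 7.374² = 54.37.
Round up.

n = 55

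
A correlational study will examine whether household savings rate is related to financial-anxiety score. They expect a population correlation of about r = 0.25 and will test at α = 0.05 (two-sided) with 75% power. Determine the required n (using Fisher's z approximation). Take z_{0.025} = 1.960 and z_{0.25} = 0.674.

Fisher's z: C = ½·ln((1+r)/(1−r)) = ½·ln(1.6667) = 0.2554.
n = ((z_{α/2} + z_β)/C)² + 3.
(1.960 + 0.674) / 0.2554 = 2.634 / 0.2554 = 10.313.
n = 10.313² + 3 = 106.36 + 3 = 109.4.
Round up.

n = 110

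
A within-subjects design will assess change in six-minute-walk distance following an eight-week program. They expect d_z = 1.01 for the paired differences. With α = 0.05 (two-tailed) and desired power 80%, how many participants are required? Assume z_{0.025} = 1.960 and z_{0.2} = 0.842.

For a paired (one-sample on differences) test: n = ((z_{α/2} + z_β) / d)².
z_{α/2} + z_β = 1.960 + 0.842 = 2.802.
n = (2.802 / 1.01)² = 2.774² = 7.70.
Round up.

n = 8 pairs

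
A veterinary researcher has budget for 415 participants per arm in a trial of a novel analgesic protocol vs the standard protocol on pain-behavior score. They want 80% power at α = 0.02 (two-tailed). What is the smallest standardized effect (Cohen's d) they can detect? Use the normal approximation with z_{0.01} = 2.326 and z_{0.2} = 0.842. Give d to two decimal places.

d_min ≈ 0.22

For two independent groups of n = 415 each: d_min = (z_{α/2} + z_β)·√(2/n).
z-sum = 2.326 + 0.842 = 3.168.
d_min = 3.168 × √(2/415) = 3.168 × 0.0694 = 0.220.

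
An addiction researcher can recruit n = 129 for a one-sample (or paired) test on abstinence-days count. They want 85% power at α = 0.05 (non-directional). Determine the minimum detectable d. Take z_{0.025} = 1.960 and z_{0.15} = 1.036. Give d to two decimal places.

d_min ≈ 0.26

For a single sample (or paired design) of n = 129: d_min = (z_{α/2} + z_β)/√n.
z-sum = 1.960 + 1.036 = 2.996.
d_min = 2.996 / √129 = 2.996 / 11.358 = 0.264.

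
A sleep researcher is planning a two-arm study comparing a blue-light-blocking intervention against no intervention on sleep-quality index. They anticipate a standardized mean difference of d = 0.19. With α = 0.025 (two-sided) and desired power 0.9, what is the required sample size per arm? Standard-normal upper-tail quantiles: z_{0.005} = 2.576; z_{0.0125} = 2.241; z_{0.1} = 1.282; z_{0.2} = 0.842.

n = 688 per group

For two independent groups with equal n: n = 2·((z_{α/2} + z_β) / d)².
z_{α/2} + z_β = 2.241 + 1.282 = 3.523.
n = 2 × (3.523 / 0.19)² = 2 × 18.542² = 2 × 343.81 = 687.6.
Round up to the next whole participant.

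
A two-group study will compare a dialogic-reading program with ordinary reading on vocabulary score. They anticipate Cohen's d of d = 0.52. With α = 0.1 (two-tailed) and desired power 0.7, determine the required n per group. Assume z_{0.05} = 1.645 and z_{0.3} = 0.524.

For two independent groups with equal n: n = 2·((z_{α/2} + z_β) / d)².
z_{α/2} + z_β = 1.645 + 0.524 = 2.169.
n = 2 × (2.169 / 0.52)² = 2 × 4.171² = 2 × 17.40 = 34.8.
Round up to the next whole participant.

n = 35 per group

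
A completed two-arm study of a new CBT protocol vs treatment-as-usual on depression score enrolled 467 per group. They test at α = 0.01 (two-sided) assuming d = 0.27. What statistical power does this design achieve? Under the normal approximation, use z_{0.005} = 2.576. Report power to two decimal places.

power ≈ 0.94

For two equal groups, power = Φ(d·√(n/2) − z_{α/2}).
d·√(n/2) = 0.27 × √(467/2) = 0.27 × 15.281 = 4.126.
z_β = 4.126 − 2.576 = 1.550.
Power = Φ(1.550) = 0.939.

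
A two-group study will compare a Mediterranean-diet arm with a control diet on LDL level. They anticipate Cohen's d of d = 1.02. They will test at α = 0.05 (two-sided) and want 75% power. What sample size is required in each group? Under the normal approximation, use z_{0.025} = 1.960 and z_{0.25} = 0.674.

For two independent groups with equal n: n = 2·((z_{α/2} + z_β) / d)².
z_{α/2} + z_β = 1.960 + 0.674 = 2.634.
n = 2 × (2.634 / 1.02)² = 2 × 2.582² = 2 × 6.67 = 13.3.
Round up to the next whole participant.

n = 14 per group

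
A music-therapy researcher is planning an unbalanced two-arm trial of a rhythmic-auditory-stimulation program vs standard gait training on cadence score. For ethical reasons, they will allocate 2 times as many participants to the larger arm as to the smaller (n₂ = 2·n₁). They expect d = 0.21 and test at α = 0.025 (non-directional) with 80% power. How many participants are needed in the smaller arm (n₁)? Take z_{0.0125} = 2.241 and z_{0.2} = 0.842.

With allocation ratio k = n₂/n₁ = 2, Var(x̄₁−x̄₂) = σ²(1/n₁ + 1/(k·n₁)) = σ²·(k+1)/(k·n₁).
So n₁ = (1 + 1/k)·((z_{α/2} + z_β)/d)² = 1.500 × (3.083/0.21)².
n₁ = 1.500 × 215.53 = 323.3.
Round up: n₁ = 324, giving n₂ = 2 × 324 = 648.

n₁ = 324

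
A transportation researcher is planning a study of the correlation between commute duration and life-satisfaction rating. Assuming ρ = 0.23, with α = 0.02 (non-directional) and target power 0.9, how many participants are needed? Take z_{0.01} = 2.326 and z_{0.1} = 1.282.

n = 241

Fisher's z: C = ½·ln((1+r)/(1−r)) = ½·ln(1.5974) = 0.2342.
n = ((z_{α/2} + z_β)/C)² + 3.
(2.326 + 1.282) / 0.2342 = 3.608 / 0.2342 = 15.406.
n = 15.406² + 3 = 237.33 + 3 = 240.3.
Round up.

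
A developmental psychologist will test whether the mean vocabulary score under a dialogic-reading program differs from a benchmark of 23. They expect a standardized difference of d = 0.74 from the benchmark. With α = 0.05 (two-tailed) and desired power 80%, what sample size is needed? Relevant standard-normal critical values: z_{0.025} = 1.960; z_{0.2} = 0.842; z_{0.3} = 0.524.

For a one-sample test: n = ((z_{α/2} + z_β) / d)².
z_{α/2} + z_β = 1.960 + 0.842 = 2.802.
n = (2.802 / 0.74)² = 3.786² = 14.34.
Round up.

n = 15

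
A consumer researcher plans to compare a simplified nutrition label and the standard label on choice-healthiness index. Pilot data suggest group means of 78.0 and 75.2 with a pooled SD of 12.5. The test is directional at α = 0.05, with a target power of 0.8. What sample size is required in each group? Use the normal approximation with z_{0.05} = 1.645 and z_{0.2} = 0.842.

Cohen's d = |M₁ − M₂| / SD_pooled = |78.0 − 75.2| / 12.5 = 2.8 / 12.5 = 0.224.
For two independent groups with equal n: n = 2·((z_{α} + z_β) / d)².
z_{α} + z_β = 1.645 + 0.842 = 2.487.
n = 2 × (2.487 / 0.224)² = 2 × 11.103² = 2 × 123.27 = 246.5.
Round up to the next whole participant.

n = 247 per group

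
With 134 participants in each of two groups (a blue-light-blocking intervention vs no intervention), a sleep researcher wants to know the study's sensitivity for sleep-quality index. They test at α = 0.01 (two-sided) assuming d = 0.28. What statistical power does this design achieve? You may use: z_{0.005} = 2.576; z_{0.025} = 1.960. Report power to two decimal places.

For two equal groups, power = Φ(d·√(n/2) − z_{α/2}).
d·√(n/2) = 0.28 × √(134/2) = 0.28 × 8.185 = 2.292.
z_β = 2.292 − 2.576 = -0.284.
Power = Φ(-0.284) = 0.388.

power ≈ 0.39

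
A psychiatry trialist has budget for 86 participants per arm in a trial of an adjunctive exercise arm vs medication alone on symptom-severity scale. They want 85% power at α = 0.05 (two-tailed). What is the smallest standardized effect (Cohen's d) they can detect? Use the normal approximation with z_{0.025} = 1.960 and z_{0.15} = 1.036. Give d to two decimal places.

d_min ≈ 0.46

For two independent groups of n = 86 each: d_min = (z_{α/2} + z_β)·√(2/n).
z-sum = 1.960 + 1.036 = 2.996.
d_min = 2.996 × √(2/86) = 2.996 × 0.1525 = 0.457.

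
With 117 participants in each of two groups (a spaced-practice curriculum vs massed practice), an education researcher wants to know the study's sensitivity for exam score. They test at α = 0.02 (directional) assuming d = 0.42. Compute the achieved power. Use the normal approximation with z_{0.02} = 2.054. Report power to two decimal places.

power ≈ 0.88

For two equal groups, power = Φ(d·√(n/2) − z_{α}).
d·√(n/2) = 0.42 × √(117/2) = 0.42 × 7.649 = 3.212.
z_β = 3.212 − 2.054 = 1.158.
Power = Φ(1.158) = 0.877.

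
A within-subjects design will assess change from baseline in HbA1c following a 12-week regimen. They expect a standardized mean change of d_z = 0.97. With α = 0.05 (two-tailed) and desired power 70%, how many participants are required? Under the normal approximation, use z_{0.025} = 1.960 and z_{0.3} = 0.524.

For a paired (one-sample on differences) test: n = ((z_{α/2} + z_β) / d)².
z_{α/2} + z_β = 1.960 + 0.524 = 2.484.
n = (2.484 / 0.97)² = 2.561² = 6.56.
Round up.

n = 7 pairs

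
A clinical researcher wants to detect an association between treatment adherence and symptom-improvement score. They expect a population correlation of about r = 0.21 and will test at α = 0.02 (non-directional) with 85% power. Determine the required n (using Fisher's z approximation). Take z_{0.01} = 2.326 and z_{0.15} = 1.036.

Fisher's z: C = ½·ln((1+r)/(1−r)) = ½·ln(1.5316) = 0.2132.
n = ((z_{α/2} + z_β)/C)² + 3.
(2.326 + 1.036) / 0.2132 = 3.362 / 0.2132 = 15.769.
n = 15.769² + 3 = 248.67 + 3 = 251.7.
Round up.

n = 252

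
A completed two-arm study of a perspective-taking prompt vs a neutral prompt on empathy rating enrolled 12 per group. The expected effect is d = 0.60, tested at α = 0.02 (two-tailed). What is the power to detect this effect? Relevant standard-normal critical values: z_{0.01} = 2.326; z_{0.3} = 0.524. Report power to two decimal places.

For two equal groups, power = Φ(d·√(n/2) − z_{α/2}).
d·√(n/2) = 0.60 × √(12/2) = 0.60 × 2.449 = 1.470.
z_β = 1.470 − 2.326 = -0.856.
Power = Φ(-0.856) = 0.196.

power ≈ 0.20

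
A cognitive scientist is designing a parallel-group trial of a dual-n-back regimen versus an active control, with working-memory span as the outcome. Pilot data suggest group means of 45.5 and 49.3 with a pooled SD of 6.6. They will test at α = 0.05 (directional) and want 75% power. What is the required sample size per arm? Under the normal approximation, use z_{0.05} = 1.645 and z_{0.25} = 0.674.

n = 33 per group

Cohen's d = |M₁ − M₂| / SD_pooled = |45.5 − 49.3| / 6.6 = 3.8 / 6.6 = 0.576.
For two independent groups with equal n: n = 2·((z_{α} + z_β) / d)².
z_{α} + z_β = 1.645 + 0.674 = 2.319.
n = 2 × (2.319 / 0.576)² = 2 × 4.026² = 2 × 16.21 = 32.4.
Round up to the next whole participant.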